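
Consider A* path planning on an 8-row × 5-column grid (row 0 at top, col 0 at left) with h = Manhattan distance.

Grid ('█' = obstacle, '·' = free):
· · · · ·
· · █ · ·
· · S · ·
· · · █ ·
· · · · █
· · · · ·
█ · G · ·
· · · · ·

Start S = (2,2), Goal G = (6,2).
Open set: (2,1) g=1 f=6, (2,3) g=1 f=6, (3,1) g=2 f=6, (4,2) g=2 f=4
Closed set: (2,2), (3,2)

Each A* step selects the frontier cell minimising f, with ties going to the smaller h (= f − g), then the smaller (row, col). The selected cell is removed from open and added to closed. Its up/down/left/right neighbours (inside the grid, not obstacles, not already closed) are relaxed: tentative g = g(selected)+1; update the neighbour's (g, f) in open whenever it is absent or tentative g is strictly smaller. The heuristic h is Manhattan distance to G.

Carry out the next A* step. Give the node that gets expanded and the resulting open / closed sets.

expanded=(4,2); open=[(2,1) g=1 f=6, (2,3) g=1 f=6, (3,1) g=2 f=6, (4,1) g=3 f=6, (4,3) g=3 f=6, (5,2) g=3 f=4]; closed=[(2,2), (3,2), (4,2)]

step 1: expand (4,2) (f=4, h=2) → closed; open now [(2,1) g=1 f=6, (2,3) g=1 f=6, (3,1) g=2 f=6, (4,1) g=3 f=6, (4,3) g=3 f=6, (5,2) g=3 f=4]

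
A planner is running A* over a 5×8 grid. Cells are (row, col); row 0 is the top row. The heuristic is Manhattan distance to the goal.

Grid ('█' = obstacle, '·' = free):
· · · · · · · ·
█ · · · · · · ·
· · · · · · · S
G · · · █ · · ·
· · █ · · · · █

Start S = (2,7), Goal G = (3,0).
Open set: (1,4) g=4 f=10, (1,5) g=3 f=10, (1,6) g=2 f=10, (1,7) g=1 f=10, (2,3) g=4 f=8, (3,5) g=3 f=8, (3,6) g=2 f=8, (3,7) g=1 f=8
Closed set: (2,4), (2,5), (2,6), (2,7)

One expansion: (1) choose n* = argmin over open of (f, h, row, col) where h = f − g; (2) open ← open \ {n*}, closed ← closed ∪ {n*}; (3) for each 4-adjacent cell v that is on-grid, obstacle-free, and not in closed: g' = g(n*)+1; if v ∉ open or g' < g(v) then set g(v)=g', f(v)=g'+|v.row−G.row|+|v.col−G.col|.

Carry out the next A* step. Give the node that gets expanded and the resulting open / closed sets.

expanded=(2,3); open=[(1,3) g=5 f=10, (1,4) g=4 f=10, (1,5) g=3 f=10, (1,6) g=2 f=10, (1,7) g=1 f=10, (2,2) g=5 f=8, (3,3) g=5 f=8, (3,5) g=3 f=8, (3,6) g=2 f=8, (3,7) g=1 f=8]; closed=[(2,3), (2,4), (2,5), (2,6), (2,7)]

step 1: expand (2,3) (f=8, h=4) → closed; open now [(1,3) g=5 f=10, (1,4) g=4 f=10, (1,5) g=3 f=10, (1,6) g=2 f=10, (1,7) g=1 f=10, (2,2) g=5 f=8, (3,3) g=5 f=8, (3,5) g=3 f=8, (3,6) g=2 f=8, (3,7) g=1 f=8]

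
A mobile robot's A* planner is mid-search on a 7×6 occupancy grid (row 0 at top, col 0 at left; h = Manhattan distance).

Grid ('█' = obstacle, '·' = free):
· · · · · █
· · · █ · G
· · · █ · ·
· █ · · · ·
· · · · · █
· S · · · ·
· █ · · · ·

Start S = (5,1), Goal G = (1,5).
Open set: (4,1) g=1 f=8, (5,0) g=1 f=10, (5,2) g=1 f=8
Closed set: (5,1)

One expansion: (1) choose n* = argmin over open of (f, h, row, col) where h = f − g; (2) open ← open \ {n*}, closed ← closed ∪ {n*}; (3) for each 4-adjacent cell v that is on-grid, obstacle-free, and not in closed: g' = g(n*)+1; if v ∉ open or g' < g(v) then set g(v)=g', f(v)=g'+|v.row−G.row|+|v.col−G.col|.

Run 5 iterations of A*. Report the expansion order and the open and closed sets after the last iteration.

order=[(4,1) → (4,2) → (3,2) → (2,2) → (1,2)]; open=[(0,2) g=6 f=10, (1,1) g=6 f=10, (2,1) g=5 f=10, (3,3) g=4 f=8, (4,0) g=2 f=10, (4,3) g=3 f=8, (5,0) g=1 f=10, (5,2) g=1 f=8]; closed=[(1,2), (2,2), (3,2), (4,1), (4,2), (5,1)]

step 1: expand (4,1) (f=8, h=7) → closed; open now [(4,0) g=2 f=10, (4,2) g=2 f=8, (5,0) g=1 f=10, (5,2) g=1 f=8]
step 2: expand (4,2) (f=8, h=6) → closed; open now [(3,2) g=3 f=8, (4,0) g=2 f=10, (4,3) g=3 f=8, (5,0) g=1 f=10, (5,2) g=1 f=8]
step 3: expand (3,2) (f=8, h=5) → closed; open now [(2,2) g=4 f=8, (3,3) g=4 f=8, (4,0) g=2 f=10, (4,3) g=3 f=8, (5,0) g=1 f=10, (5,2) g=1 f=8]
step 4: expand (2,2) (f=8, h=4) → closed; open now [(1,2) g=5 f=8, (2,1) g=5 f=10, (3,3) g=4 f=8, (4,0) g=2 f=10, (4,3) g=3 f=8, (5,0) g=1 f=10, (5,2) g=1 f=8]
step 5: expand (1,2) (f=8, h=3) → closed; open now [(0,2) g=6 f=10, (1,1) g=6 f=10, (2,1) g=5 f=10, (3,3) g=4 f=8, (4,0) g=2 f=10, (4,3) g=3 f=8, (5,0) g=1 f=10, (5,2) g=1 f=8]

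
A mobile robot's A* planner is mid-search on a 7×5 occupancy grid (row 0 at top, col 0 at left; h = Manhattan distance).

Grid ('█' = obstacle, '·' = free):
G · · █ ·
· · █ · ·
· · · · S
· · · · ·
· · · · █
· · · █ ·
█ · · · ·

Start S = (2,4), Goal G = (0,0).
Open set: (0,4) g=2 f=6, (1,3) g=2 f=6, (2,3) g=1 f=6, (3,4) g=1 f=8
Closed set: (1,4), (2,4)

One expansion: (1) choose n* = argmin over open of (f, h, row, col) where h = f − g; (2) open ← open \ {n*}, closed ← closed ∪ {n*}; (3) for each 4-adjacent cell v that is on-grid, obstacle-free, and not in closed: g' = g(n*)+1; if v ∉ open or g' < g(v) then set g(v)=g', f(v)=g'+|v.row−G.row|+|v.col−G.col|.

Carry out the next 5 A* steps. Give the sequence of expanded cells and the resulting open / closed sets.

step 1: expand (0,4) (f=6, h=4) → closed; open now [(1,3) g=2 f=6, (2,3) g=1 f=6, (3,4) g=1 f=8]
step 2: expand (1,3) (f=6, h=4) → closed; open now [(2,3) g=1 f=6, (3,4) g=1 f=8]
step 3: expand (2,3) (f=6, h=5) → closed; open now [(2,2) g=2 f=6, (3,3) g=2 f=8, (3,4) g=1 f=8]
step 4: expand (2,2) (f=6, h=4) → closed; open now [(2,1) g=3 f=6, (3,2) g=3 f=8, (3,3) g=2 f=8, (3,4) g=1 f=8]
step 5: expand (2,1) (f=6, h=3) → closed; open now [(1,1) g=4 f=6, (2,0) g=4 f=6, (3,1) g=4 f=8, (3,2) g=3 f=8, (3,3) g=2 f=8, (3,4) g=1 f=8]

order=[(0,4) → (1,3) → (2,3) → (2,2) → (2,1)]; open=[(1,1) g=4 f=6, (2,0) g=4 f=6, (3,1) g=4 f=8, (3,2) g=3 f=8, (3,3) g=2 f=8, (3,4) g=1 f=8]; closed=[(0,4), (1,3), (1,4), (2,1), (2,2), (2,3), (2,4)]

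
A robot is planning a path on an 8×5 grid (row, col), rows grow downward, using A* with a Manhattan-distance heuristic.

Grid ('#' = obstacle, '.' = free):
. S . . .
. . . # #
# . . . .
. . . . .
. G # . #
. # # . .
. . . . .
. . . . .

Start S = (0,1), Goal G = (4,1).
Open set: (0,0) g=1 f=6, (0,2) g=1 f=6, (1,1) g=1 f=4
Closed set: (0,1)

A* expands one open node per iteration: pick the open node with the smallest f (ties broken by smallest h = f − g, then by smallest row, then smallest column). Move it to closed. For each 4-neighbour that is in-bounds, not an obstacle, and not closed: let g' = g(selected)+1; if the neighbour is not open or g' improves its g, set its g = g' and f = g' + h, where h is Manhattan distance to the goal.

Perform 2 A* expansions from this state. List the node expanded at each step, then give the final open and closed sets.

step 1: expand (1,1) (f=4, h=3) → closed; open now [(0,0) g=1 f=6, (0,2) g=1 f=6, (1,0) g=2 f=6, (1,2) g=2 f=6, (2,1) g=2 f=4]
step 2: expand (2,1) (f=4, h=2) → closed; open now [(0,0) g=1 f=6, (0,2) g=1 f=6, (1,0) g=2 f=6, (1,2) g=2 f=6, (2,2) g=3 f=6, (3,1) g=3 f=4]

order=[(1,1) → (2,1)]; open=[(0,0) g=1 f=6, (0,2) g=1 f=6, (1,0) g=2 f=6, (1,2) g=2 f=6, (2,2) g=3 f=6, (3,1) g=3 f=4]; closed=[(0,1), (1,1), (2,1)]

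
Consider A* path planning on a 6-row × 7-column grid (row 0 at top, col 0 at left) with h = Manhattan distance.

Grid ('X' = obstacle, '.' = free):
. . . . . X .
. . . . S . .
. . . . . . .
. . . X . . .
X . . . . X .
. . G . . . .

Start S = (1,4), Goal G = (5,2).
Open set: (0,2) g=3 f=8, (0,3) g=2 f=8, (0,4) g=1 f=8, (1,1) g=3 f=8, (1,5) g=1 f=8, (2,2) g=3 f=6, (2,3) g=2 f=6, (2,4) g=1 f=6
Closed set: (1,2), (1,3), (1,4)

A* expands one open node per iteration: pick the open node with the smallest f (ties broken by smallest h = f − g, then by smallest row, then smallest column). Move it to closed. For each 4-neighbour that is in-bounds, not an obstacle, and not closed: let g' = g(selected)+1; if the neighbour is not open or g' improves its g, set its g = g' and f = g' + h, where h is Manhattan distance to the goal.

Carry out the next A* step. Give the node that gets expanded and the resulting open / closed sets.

expanded=(2,2); open=[(0,2) g=3 f=8, (0,3) g=2 f=8, (0,4) g=1 f=8, (1,1) g=3 f=8, (1,5) g=1 f=8, (2,1) g=4 f=8, (2,3) g=2 f=6, (2,4) g=1 f=6, (3,2) g=4 f=6]; closed=[(1,2), (1,3), (1,4), (2,2)]

step 1: expand (2,2) (f=6, h=3) → closed; open now [(0,2) g=3 f=8, (0,3) g=2 f=8, (0,4) g=1 f=8, (1,1) g=3 f=8, (1,5) g=1 f=8, (2,1) g=4 f=8, (2,3) g=2 f=6, (2,4) g=1 f=6, (3,2) g=4 f=6]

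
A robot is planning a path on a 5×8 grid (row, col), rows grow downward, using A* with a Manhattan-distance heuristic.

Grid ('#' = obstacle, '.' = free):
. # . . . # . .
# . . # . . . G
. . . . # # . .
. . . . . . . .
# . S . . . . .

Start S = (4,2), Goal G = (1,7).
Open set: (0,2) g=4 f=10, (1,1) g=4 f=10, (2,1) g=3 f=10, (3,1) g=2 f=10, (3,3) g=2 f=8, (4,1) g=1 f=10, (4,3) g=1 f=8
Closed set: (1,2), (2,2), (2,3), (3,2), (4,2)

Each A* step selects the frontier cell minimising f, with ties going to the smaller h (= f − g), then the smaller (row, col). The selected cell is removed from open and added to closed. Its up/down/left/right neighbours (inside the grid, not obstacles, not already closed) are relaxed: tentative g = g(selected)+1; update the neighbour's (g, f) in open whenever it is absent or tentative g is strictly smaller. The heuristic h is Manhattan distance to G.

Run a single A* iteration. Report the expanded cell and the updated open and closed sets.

step 1: expand (3,3) (f=8, h=6) → closed; open now [(0,2) g=4 f=10, (1,1) g=4 f=10, (2,1) g=3 f=10, (3,1) g=2 f=10, (3,4) g=3 f=8, (4,1) g=1 f=10, (4,3) g=1 f=8]

expanded=(3,3); open=[(0,2) g=4 f=10, (1,1) g=4 f=10, (2,1) g=3 f=10, (3,1) g=2 f=10, (3,4) g=3 f=8, (4,1) g=1 f=10, (4,3) g=1 f=8]; closed=[(1,2), (2,2), (2,3), (3,2), (3,3), (4,2)]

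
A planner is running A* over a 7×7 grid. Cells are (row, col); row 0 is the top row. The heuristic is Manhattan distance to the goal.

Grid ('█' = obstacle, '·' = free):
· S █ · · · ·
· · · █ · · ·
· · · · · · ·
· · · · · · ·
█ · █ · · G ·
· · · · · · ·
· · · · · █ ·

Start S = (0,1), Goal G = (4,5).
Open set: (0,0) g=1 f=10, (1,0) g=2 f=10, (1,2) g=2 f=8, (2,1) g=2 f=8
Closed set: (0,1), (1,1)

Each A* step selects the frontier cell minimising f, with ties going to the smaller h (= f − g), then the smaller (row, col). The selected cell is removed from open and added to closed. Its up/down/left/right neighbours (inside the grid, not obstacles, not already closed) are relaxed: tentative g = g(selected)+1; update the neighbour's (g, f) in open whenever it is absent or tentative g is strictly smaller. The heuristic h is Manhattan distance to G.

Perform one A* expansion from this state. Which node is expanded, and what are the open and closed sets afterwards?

expanded=(1,2); open=[(0,0) g=1 f=10, (1,0) g=2 f=10, (2,1) g=2 f=8, (2,2) g=3 f=8]; closed=[(0,1), (1,1), (1,2)]

step 1: expand (1,2) (f=8, h=6) → closed; open now [(0,0) g=1 f=10, (1,0) g=2 f=10, (2,1) g=2 f=8, (2,2) g=3 f=8]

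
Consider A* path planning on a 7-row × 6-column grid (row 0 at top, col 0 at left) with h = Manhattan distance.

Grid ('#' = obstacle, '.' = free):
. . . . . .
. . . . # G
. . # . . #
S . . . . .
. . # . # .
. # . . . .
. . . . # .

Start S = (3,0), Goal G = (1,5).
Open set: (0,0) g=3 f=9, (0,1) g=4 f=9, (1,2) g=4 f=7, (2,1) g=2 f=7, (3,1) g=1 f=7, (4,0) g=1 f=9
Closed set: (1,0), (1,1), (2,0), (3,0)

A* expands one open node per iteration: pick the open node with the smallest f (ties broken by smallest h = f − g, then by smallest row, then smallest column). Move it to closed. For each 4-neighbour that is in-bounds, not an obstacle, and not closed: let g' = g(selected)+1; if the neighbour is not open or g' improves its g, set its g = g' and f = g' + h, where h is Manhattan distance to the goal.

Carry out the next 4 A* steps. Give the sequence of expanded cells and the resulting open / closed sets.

step 1: expand (1,2) (f=7, h=3) → closed; open now [(0,0) g=3 f=9, (0,1) g=4 f=9, (0,2) g=5 f=9, (1,3) g=5 f=7, (2,1) g=2 f=7, (3,1) g=1 f=7, (4,0) g=1 f=9]
step 2: expand (1,3) (f=7, h=2) → closed; open now [(0,0) g=3 f=9, (0,1) g=4 f=9, (0,2) g=5 f=9, (0,3) g=6 f=9, (2,1) g=2 f=7, (2,3) g=6 f=9, (3,1) g=1 f=7, (4,0) g=1 f=9]
step 3: expand (2,1) (f=7, h=5) → closed; open now [(0,0) g=3 f=9, (0,1) g=4 f=9, (0,2) g=5 f=9, (0,3) g=6 f=9, (2,3) g=6 f=9, (3,1) g=1 f=7, (4,0) g=1 f=9]
step 4: expand (3,1) (f=7, h=6) → closed; open now [(0,0) g=3 f=9, (0,1) g=4 f=9, (0,2) g=5 f=9, (0,3) g=6 f=9, (2,3) g=6 f=9, (3,2) g=2 f=7, (4,0) g=1 f=9, (4,1) g=2 f=9]

order=[(1,2) → (1,3) → (2,1) → (3,1)]; open=[(0,0) g=3 f=9, (0,1) g=4 f=9, (0,2) g=5 f=9, (0,3) g=6 f=9, (2,3) g=6 f=9, (3,2) g=2 f=7, (4,0) g=1 f=9, (4,1) g=2 f=9]; closed=[(1,0), (1,1), (1,2), (1,3), (2,0), (2,1), (3,0), (3,1)]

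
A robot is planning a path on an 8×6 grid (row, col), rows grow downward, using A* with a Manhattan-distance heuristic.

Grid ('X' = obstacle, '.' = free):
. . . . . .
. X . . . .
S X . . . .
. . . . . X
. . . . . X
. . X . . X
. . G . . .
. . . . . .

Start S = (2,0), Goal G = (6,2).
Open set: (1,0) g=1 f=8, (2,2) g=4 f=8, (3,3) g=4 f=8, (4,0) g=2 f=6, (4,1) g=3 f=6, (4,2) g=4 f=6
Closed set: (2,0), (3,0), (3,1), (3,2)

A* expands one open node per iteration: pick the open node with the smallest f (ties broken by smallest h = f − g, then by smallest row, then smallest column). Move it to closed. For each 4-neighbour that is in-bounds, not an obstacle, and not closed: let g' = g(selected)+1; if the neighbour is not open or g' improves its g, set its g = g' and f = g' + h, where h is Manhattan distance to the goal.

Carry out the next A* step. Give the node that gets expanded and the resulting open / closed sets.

step 1: expand (4,2) (f=6, h=2) → closed; open now [(1,0) g=1 f=8, (2,2) g=4 f=8, (3,3) g=4 f=8, (4,0) g=2 f=6, (4,1) g=3 f=6, (4,3) g=5 f=8]

expanded=(4,2); open=[(1,0) g=1 f=8, (2,2) g=4 f=8, (3,3) g=4 f=8, (4,0) g=2 f=6, (4,1) g=3 f=6, (4,3) g=5 f=8]; closed=[(2,0), (3,0), (3,1), (3,2), (4,2)]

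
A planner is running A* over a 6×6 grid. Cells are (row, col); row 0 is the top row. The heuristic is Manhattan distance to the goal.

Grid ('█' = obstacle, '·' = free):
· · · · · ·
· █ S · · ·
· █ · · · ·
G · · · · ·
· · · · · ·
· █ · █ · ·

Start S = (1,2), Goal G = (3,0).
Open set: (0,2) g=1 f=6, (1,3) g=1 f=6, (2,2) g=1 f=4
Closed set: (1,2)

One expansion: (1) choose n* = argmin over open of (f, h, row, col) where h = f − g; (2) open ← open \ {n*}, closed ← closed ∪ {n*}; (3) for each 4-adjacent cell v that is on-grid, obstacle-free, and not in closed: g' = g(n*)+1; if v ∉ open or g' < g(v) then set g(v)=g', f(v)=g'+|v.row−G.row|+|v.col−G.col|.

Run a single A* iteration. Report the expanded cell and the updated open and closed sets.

expanded=(2,2); open=[(0,2) g=1 f=6, (1,3) g=1 f=6, (2,3) g=2 f=6, (3,2) g=2 f=4]; closed=[(1,2), (2,2)]

step 1: expand (2,2) (f=4, h=3) → closed; open now [(0,2) g=1 f=6, (1,3) g=1 f=6, (2,3) g=2 f=6, (3,2) g=2 f=4]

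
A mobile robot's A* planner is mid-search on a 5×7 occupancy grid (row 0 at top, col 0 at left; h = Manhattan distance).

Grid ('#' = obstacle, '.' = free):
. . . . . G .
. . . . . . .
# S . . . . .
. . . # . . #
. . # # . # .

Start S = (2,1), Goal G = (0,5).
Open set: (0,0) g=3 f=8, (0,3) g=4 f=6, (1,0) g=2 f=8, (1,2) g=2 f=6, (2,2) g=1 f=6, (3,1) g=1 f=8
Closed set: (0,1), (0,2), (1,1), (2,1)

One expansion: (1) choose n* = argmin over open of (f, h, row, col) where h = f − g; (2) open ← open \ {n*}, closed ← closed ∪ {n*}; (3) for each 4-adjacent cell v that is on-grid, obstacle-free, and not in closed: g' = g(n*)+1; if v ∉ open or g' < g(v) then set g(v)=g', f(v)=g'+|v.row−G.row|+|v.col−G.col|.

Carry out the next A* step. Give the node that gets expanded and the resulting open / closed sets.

expanded=(0,3); open=[(0,0) g=3 f=8, (0,4) g=5 f=6, (1,0) g=2 f=8, (1,2) g=2 f=6, (1,3) g=5 f=8, (2,2) g=1 f=6, (3,1) g=1 f=8]; closed=[(0,1), (0,2), (0,3), (1,1), (2,1)]

step 1: expand (0,3) (f=6, h=2) → closed; open now [(0,0) g=3 f=8, (0,4) g=5 f=6, (1,0) g=2 f=8, (1,2) g=2 f=6, (1,3) g=5 f=8, (2,2) g=1 f=6, (3,1) g=1 f=8]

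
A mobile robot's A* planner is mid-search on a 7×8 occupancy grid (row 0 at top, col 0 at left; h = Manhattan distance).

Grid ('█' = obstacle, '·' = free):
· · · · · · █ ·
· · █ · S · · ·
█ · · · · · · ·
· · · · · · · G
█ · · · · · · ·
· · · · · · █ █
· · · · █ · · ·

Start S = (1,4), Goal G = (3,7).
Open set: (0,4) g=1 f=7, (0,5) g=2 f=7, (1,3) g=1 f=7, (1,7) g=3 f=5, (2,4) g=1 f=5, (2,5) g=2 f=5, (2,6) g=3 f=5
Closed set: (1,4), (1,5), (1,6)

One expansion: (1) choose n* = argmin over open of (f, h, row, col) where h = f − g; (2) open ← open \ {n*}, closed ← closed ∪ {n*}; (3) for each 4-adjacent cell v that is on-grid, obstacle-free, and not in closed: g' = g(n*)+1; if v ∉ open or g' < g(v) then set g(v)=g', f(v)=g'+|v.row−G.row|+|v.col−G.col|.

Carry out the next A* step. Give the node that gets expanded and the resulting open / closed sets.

expanded=(1,7); open=[(0,4) g=1 f=7, (0,5) g=2 f=7, (0,7) g=4 f=7, (1,3) g=1 f=7, (2,4) g=1 f=5, (2,5) g=2 f=5, (2,6) g=3 f=5, (2,7) g=4 f=5]; closed=[(1,4), (1,5), (1,6), (1,7)]

step 1: expand (1,7) (f=5, h=2) → closed; open now [(0,4) g=1 f=7, (0,5) g=2 f=7, (0,7) g=4 f=7, (1,3) g=1 f=7, (2,4) g=1 f=5, (2,5) g=2 f=5, (2,6) g=3 f=5, (2,7) g=4 f=5]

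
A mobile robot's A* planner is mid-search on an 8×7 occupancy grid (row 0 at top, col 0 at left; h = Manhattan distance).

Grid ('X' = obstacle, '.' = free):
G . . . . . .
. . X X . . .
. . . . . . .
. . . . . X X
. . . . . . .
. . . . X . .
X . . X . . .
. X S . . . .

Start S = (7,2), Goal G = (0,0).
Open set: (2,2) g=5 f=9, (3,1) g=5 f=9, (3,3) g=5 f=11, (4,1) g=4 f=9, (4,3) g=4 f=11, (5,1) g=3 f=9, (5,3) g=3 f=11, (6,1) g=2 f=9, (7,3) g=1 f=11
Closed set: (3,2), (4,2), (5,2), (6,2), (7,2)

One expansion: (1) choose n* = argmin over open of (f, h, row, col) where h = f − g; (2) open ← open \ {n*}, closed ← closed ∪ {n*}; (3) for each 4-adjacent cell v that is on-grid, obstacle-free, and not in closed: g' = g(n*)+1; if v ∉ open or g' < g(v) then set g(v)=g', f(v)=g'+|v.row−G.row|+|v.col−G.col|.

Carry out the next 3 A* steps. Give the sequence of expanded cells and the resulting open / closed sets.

order=[(2,2) → (2,1) → (1,1)]; open=[(0,1) g=8 f=9, (1,0) g=8 f=9, (2,0) g=7 f=9, (2,3) g=6 f=11, (3,1) g=5 f=9, (3,3) g=5 f=11, (4,1) g=4 f=9, (4,3) g=4 f=11, (5,1) g=3 f=9, (5,3) g=3 f=11, (6,1) g=2 f=9, (7,3) g=1 f=11]; closed=[(1,1), (2,1), (2,2), (3,2), (4,2), (5,2), (6,2), (7,2)]

step 1: expand (2,2) (f=9, h=4) → closed; open now [(2,1) g=6 f=9, (2,3) g=6 f=11, (3,1) g=5 f=9, (3,3) g=5 f=11, (4,1) g=4 f=9, (4,3) g=4 f=11, (5,1) g=3 f=9, (5,3) g=3 f=11, (6,1) g=2 f=9, (7,3) g=1 f=11]
step 2: expand (2,1) (f=9, h=3) → closed; open now [(1,1) g=7 f=9, (2,0) g=7 f=9, (2,3) g=6 f=11, (3,1) g=5 f=9, (3,3) g=5 f=11, (4,1) g=4 f=9, (4,3) g=4 f=11, (5,1) g=3 f=9, (5,3) g=3 f=11, (6,1) g=2 f=9, (7,3) g=1 f=11]
step 3: expand (1,1) (f=9, h=2) → closed; open now [(0,1) g=8 f=9, (1,0) g=8 f=9, (2,0) g=7 f=9, (2,3) g=6 f=11, (3,1) g=5 f=9, (3,3) g=5 f=11, (4,1) g=4 f=9, (4,3) g=4 f=11, (5,1) g=3 f=9, (5,3) g=3 f=11, (6,1) g=2 f=9, (7,3) g=1 f=11]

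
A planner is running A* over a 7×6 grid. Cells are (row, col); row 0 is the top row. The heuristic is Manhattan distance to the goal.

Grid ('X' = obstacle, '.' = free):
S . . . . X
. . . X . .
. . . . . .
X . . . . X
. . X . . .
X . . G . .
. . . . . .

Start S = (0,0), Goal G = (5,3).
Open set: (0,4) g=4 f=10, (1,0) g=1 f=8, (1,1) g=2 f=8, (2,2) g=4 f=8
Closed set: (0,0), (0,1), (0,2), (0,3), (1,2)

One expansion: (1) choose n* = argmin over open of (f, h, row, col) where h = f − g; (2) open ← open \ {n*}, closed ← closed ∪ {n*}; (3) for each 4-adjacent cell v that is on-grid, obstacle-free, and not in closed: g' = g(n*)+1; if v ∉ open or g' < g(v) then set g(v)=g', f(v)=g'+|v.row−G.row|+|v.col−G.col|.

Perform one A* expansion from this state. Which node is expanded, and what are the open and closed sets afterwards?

expanded=(2,2); open=[(0,4) g=4 f=10, (1,0) g=1 f=8, (1,1) g=2 f=8, (2,1) g=5 f=10, (2,3) g=5 f=8, (3,2) g=5 f=8]; closed=[(0,0), (0,1), (0,2), (0,3), (1,2), (2,2)]

step 1: expand (2,2) (f=8, h=4) → closed; open now [(0,4) g=4 f=10, (1,0) g=1 f=8, (1,1) g=2 f=8, (2,1) g=5 f=10, (2,3) g=5 f=8, (3,2) g=5 f=8]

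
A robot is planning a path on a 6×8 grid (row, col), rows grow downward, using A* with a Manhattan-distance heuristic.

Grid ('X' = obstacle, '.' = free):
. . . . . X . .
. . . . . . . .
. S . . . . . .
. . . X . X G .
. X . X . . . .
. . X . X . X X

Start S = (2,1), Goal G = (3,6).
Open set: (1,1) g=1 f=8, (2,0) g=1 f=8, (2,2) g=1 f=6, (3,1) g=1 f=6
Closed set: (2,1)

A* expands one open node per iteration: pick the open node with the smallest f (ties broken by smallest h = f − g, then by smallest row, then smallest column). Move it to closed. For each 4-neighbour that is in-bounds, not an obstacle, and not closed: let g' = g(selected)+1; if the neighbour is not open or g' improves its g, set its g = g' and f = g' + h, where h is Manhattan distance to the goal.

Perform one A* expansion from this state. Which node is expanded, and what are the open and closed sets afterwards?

step 1: expand (2,2) (f=6, h=5) → closed; open now [(1,1) g=1 f=8, (1,2) g=2 f=8, (2,0) g=1 f=8, (2,3) g=2 f=6, (3,1) g=1 f=6, (3,2) g=2 f=6]

expanded=(2,2); open=[(1,1) g=1 f=8, (1,2) g=2 f=8, (2,0) g=1 f=8, (2,3) g=2 f=6, (3,1) g=1 f=6, (3,2) g=2 f=6]; closed=[(2,1), (2,2)]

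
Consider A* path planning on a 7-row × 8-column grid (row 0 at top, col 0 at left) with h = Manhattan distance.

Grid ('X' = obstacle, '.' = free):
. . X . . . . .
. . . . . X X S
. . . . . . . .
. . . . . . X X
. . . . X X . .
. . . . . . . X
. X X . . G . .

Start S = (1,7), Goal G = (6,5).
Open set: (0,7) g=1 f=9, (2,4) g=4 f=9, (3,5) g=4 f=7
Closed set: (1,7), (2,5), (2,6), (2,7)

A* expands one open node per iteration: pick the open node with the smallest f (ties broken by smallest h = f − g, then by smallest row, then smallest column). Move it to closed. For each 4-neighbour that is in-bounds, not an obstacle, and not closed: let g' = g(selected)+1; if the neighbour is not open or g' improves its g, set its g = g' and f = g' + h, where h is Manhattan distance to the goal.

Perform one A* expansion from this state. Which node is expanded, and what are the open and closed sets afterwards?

step 1: expand (3,5) (f=7, h=3) → closed; open now [(0,7) g=1 f=9, (2,4) g=4 f=9, (3,4) g=5 f=9]

expanded=(3,5); open=[(0,7) g=1 f=9, (2,4) g=4 f=9, (3,4) g=5 f=9]; closed=[(1,7), (2,5), (2,6), (2,7), (3,5)]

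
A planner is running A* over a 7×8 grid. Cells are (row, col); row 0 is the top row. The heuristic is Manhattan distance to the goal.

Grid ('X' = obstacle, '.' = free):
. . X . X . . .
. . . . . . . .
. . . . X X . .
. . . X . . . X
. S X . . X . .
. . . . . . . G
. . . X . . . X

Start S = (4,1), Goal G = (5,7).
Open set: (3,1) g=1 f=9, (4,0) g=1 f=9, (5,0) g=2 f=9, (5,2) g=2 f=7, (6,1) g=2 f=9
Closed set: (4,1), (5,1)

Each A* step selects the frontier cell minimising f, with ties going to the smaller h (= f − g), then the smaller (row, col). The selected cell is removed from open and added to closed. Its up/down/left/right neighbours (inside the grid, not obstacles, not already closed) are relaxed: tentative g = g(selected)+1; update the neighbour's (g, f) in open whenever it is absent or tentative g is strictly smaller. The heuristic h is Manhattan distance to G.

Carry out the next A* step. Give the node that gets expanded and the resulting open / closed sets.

expanded=(5,2); open=[(3,1) g=1 f=9, (4,0) g=1 f=9, (5,0) g=2 f=9, (5,3) g=3 f=7, (6,1) g=2 f=9, (6,2) g=3 f=9]; closed=[(4,1), (5,1), (5,2)]

step 1: expand (5,2) (f=7, h=5) → closed; open now [(3,1) g=1 f=9, (4,0) g=1 f=9, (5,0) g=2 f=9, (5,3) g=3 f=7, (6,1) g=2 f=9, (6,2) g=3 f=9]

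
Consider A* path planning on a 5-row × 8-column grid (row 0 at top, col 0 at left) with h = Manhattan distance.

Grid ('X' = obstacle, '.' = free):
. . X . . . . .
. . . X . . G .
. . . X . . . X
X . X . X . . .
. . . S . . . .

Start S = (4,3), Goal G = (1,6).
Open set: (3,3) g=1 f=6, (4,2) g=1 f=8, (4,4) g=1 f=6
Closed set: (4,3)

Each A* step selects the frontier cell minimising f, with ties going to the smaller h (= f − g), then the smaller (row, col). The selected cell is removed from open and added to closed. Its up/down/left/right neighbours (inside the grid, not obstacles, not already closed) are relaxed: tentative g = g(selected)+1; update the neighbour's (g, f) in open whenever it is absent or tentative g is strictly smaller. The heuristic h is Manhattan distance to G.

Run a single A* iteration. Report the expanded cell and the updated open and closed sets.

step 1: expand (3,3) (f=6, h=5) → closed; open now [(4,2) g=1 f=8, (4,4) g=1 f=6]

expanded=(3,3); open=[(4,2) g=1 f=8, (4,4) g=1 f=6]; closed=[(3,3), (4,3)]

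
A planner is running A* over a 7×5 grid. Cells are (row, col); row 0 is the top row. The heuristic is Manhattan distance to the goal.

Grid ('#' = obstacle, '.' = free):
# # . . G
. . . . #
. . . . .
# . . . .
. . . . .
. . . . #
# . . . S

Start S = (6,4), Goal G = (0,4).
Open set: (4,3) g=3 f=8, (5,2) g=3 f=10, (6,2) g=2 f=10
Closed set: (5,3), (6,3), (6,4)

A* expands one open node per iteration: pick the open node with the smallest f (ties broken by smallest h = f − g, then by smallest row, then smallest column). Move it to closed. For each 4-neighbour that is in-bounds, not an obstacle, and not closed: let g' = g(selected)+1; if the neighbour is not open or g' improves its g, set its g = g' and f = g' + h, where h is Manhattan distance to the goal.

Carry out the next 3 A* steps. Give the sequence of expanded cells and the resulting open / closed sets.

step 1: expand (4,3) (f=8, h=5) → closed; open now [(3,3) g=4 f=8, (4,2) g=4 f=10, (4,4) g=4 f=8, (5,2) g=3 f=10, (6,2) g=2 f=10]
step 2: expand (3,3) (f=8, h=4) → closed; open now [(2,3) g=5 f=8, (3,2) g=5 f=10, (3,4) g=5 f=8, (4,2) g=4 f=10, (4,4) g=4 f=8, (5,2) g=3 f=10, (6,2) g=2 f=10]
step 3: expand (2,3) (f=8, h=3) → closed; open now [(1,3) g=6 f=8, (2,2) g=6 f=10, (2,4) g=6 f=8, (3,2) g=5 f=10, (3,4) g=5 f=8, (4,2) g=4 f=10, (4,4) g=4 f=8, (5,2) g=3 f=10, (6,2) g=2 f=10]

order=[(4,3) → (3,3) → (2,3)]; open=[(1,3) g=6 f=8, (2,2) g=6 f=10, (2,4) g=6 f=8, (3,2) g=5 f=10, (3,4) g=5 f=8, (4,2) g=4 f=10, (4,4) g=4 f=8, (5,2) g=3 f=10, (6,2) g=2 f=10]; closed=[(2,3), (3,3), (4,3), (5,3), (6,3), (6,4)]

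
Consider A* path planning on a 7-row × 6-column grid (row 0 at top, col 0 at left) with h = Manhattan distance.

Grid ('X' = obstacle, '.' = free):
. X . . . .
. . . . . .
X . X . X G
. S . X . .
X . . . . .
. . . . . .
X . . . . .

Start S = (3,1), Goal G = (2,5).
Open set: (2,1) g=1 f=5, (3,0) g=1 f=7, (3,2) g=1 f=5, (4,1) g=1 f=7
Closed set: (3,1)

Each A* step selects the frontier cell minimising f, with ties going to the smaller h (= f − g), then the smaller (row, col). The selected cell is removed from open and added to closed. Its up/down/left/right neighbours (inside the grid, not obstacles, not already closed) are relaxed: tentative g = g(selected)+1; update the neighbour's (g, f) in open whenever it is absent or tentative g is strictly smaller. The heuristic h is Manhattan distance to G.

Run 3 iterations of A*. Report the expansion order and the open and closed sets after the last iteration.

step 1: expand (2,1) (f=5, h=4) → closed; open now [(1,1) g=2 f=7, (3,0) g=1 f=7, (3,2) g=1 f=5, (4,1) g=1 f=7]
step 2: expand (3,2) (f=5, h=4) → closed; open now [(1,1) g=2 f=7, (3,0) g=1 f=7, (4,1) g=1 f=7, (4,2) g=2 f=7]
step 3: expand (1,1) (f=7, h=5) → closed; open now [(1,0) g=3 f=9, (1,2) g=3 f=7, (3,0) g=1 f=7, (4,1) g=1 f=7, (4,2) g=2 f=7]

order=[(2,1) → (3,2) → (1,1)]; open=[(1,0) g=3 f=9, (1,2) g=3 f=7, (3,0) g=1 f=7, (4,1) g=1 f=7, (4,2) g=2 f=7]; closed=[(1,1), (2,1), (3,1), (3,2)]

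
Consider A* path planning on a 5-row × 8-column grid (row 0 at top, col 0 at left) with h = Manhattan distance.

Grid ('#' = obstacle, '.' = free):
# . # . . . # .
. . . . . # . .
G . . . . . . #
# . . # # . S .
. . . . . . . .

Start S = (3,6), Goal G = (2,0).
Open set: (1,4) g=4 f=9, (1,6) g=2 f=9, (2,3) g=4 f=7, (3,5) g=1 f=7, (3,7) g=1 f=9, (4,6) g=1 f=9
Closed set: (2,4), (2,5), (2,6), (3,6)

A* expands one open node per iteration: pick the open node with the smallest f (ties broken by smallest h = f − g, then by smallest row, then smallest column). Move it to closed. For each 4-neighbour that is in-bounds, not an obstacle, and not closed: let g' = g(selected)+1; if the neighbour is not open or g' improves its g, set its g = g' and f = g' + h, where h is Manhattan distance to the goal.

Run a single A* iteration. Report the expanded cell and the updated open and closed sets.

expanded=(2,3); open=[(1,3) g=5 f=9, (1,4) g=4 f=9, (1,6) g=2 f=9, (2,2) g=5 f=7, (3,5) g=1 f=7, (3,7) g=1 f=9, (4,6) g=1 f=9]; closed=[(2,3), (2,4), (2,5), (2,6), (3,6)]

step 1: expand (2,3) (f=7, h=3) → closed; open now [(1,3) g=5 f=9, (1,4) g=4 f=9, (1,6) g=2 f=9, (2,2) g=5 f=7, (3,5) g=1 f=7, (3,7) g=1 f=9, (4,6) g=1 f=9]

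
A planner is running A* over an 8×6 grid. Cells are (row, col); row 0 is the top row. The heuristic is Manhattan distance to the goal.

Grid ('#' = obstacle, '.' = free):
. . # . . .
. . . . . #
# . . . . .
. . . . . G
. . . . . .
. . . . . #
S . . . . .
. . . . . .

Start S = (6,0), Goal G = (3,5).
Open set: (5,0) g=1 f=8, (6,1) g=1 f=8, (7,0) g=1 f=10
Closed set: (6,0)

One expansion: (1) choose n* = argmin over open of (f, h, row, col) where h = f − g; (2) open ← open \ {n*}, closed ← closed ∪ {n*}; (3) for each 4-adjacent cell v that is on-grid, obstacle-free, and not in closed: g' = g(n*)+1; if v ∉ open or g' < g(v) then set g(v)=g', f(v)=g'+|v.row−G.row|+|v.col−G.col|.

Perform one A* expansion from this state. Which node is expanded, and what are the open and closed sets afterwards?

step 1: expand (5,0) (f=8, h=7) → closed; open now [(4,0) g=2 f=8, (5,1) g=2 f=8, (6,1) g=1 f=8, (7,0) g=1 f=10]

expanded=(5,0); open=[(4,0) g=2 f=8, (5,1) g=2 f=8, (6,1) g=1 f=8, (7,0) g=1 f=10]; closed=[(5,0), (6,0)]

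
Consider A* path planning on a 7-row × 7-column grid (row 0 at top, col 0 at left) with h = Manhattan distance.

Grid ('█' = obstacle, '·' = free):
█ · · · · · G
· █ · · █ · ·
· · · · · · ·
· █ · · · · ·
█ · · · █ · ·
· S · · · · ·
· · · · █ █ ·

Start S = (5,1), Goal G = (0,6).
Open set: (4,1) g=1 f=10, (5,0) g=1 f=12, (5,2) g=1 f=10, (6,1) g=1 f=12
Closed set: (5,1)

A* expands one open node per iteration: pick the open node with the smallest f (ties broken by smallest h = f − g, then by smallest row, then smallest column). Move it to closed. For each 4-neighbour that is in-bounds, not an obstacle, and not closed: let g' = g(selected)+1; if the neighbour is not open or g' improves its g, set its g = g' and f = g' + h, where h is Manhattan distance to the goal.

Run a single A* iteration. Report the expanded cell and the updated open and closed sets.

expanded=(4,1); open=[(4,2) g=2 f=10, (5,0) g=1 f=12, (5,2) g=1 f=10, (6,1) g=1 f=12]; closed=[(4,1), (5,1)]

step 1: expand (4,1) (f=10, h=9) → closed; open now [(4,2) g=2 f=10, (5,0) g=1 f=12, (5,2) g=1 f=10, (6,1) g=1 f=12]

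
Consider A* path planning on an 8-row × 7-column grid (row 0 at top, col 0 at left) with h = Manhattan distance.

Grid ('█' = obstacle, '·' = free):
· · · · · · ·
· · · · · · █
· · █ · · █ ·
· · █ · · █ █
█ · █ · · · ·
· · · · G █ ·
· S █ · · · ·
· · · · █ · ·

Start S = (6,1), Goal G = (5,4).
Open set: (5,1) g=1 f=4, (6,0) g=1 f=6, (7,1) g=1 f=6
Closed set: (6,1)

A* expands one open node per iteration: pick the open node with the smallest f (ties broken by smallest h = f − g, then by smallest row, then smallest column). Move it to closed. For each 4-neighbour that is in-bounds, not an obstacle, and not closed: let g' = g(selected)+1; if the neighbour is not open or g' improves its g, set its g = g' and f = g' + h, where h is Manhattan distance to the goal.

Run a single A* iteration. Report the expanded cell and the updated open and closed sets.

expanded=(5,1); open=[(4,1) g=2 f=6, (5,0) g=2 f=6, (5,2) g=2 f=4, (6,0) g=1 f=6, (7,1) g=1 f=6]; closed=[(5,1), (6,1)]

step 1: expand (5,1) (f=4, h=3) → closed; open now [(4,1) g=2 f=6, (5,0) g=2 f=6, (5,2) g=2 f=4, (6,0) g=1 f=6, (7,1) g=1 f=6]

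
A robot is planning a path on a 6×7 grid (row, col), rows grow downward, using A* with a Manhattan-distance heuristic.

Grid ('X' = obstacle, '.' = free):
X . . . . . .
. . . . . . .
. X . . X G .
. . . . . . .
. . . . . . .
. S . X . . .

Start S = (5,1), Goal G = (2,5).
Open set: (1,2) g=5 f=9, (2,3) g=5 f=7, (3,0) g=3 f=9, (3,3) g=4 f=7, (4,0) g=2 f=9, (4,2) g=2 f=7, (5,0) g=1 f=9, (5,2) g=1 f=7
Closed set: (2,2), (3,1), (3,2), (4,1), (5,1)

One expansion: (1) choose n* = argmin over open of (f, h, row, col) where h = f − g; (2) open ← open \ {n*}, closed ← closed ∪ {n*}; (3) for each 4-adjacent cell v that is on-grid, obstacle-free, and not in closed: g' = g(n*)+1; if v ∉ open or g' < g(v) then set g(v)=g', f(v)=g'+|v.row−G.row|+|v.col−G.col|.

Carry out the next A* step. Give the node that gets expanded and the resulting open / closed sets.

step 1: expand (2,3) (f=7, h=2) → closed; open now [(1,2) g=5 f=9, (1,3) g=6 f=9, (3,0) g=3 f=9, (3,3) g=4 f=7, (4,0) g=2 f=9, (4,2) g=2 f=7, (5,0) g=1 f=9, (5,2) g=1 f=7]

expanded=(2,3); open=[(1,2) g=5 f=9, (1,3) g=6 f=9, (3,0) g=3 f=9, (3,3) g=4 f=7, (4,0) g=2 f=9, (4,2) g=2 f=7, (5,0) g=1 f=9, (5,2) g=1 f=7]; closed=[(2,2), (2,3), (3,1), (3,2), (4,1), (5,1)]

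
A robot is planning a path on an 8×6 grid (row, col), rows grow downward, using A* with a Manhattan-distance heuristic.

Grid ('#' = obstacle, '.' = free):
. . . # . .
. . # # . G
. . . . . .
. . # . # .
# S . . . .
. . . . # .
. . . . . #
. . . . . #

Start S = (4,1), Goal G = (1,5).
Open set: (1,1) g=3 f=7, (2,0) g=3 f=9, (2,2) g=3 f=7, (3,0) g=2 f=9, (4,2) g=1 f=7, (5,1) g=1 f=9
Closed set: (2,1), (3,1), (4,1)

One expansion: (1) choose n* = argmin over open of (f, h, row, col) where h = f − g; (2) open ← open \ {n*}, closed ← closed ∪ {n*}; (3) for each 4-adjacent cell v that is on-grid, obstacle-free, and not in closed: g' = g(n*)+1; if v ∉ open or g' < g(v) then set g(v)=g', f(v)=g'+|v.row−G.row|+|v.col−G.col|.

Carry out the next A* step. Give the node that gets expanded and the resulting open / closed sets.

expanded=(1,1); open=[(0,1) g=4 f=9, (1,0) g=4 f=9, (2,0) g=3 f=9, (2,2) g=3 f=7, (3,0) g=2 f=9, (4,2) g=1 f=7, (5,1) g=1 f=9]; closed=[(1,1), (2,1), (3,1), (4,1)]

step 1: expand (1,1) (f=7, h=4) → closed; open now [(0,1) g=4 f=9, (1,0) g=4 f=9, (2,0) g=3 f=9, (2,2) g=3 f=7, (3,0) g=2 f=9, (4,2) g=1 f=7, (5,1) g=1 f=9]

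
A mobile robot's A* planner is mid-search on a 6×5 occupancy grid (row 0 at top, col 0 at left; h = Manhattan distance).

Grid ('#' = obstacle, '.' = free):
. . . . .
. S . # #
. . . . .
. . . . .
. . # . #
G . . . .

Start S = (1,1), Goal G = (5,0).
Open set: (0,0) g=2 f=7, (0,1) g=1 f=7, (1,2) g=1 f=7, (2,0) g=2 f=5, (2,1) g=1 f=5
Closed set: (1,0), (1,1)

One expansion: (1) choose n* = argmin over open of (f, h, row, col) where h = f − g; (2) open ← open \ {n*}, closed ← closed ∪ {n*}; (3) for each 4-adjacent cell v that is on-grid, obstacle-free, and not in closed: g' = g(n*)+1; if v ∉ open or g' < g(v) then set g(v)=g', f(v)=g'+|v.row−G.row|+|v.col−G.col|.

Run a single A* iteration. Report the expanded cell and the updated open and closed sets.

expanded=(2,0); open=[(0,0) g=2 f=7, (0,1) g=1 f=7, (1,2) g=1 f=7, (2,1) g=1 f=5, (3,0) g=3 f=5]; closed=[(1,0), (1,1), (2,0)]

step 1: expand (2,0) (f=5, h=3) → closed; open now [(0,0) g=2 f=7, (0,1) g=1 f=7, (1,2) g=1 f=7, (2,1) g=1 f=5, (3,0) g=3 f=5]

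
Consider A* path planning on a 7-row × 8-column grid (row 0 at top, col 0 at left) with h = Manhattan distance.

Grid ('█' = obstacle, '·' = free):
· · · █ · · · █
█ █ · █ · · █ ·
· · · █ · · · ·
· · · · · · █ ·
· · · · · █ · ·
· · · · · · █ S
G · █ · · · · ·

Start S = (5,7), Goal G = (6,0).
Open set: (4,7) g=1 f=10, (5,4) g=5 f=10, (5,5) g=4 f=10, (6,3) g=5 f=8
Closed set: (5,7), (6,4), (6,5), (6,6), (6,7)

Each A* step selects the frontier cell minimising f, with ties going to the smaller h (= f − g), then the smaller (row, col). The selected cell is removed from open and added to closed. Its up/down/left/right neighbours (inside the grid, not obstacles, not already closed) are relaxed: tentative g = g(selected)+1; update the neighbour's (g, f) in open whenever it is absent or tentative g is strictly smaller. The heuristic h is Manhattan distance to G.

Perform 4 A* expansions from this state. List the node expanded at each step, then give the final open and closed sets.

step 1: expand (6,3) (f=8, h=3) → closed; open now [(4,7) g=1 f=10, (5,3) g=6 f=10, (5,4) g=5 f=10, (5,5) g=4 f=10]
step 2: expand (5,3) (f=10, h=4) → closed; open now [(4,3) g=7 f=12, (4,7) g=1 f=10, (5,2) g=7 f=10, (5,4) g=5 f=10, (5,5) g=4 f=10]
step 3: expand (5,2) (f=10, h=3) → closed; open now [(4,2) g=8 f=12, (4,3) g=7 f=12, (4,7) g=1 f=10, (5,1) g=8 f=10, (5,4) g=5 f=10, (5,5) g=4 f=10]
step 4: expand (5,1) (f=10, h=2) → closed; open now [(4,1) g=9 f=12, (4,2) g=8 f=12, (4,3) g=7 f=12, (4,7) g=1 f=10, (5,0) g=9 f=10, (5,4) g=5 f=10, (5,5) g=4 f=10, (6,1) g=9 f=10]

order=[(6,3) → (5,3) → (5,2) → (5,1)]; open=[(4,1) g=9 f=12, (4,2) g=8 f=12, (4,3) g=7 f=12, (4,7) g=1 f=10, (5,0) g=9 f=10, (5,4) g=5 f=10, (5,5) g=4 f=10, (6,1) g=9 f=10]; closed=[(5,1), (5,2), (5,3), (5,7), (6,3), (6,4), (6,5), (6,6), (6,7)]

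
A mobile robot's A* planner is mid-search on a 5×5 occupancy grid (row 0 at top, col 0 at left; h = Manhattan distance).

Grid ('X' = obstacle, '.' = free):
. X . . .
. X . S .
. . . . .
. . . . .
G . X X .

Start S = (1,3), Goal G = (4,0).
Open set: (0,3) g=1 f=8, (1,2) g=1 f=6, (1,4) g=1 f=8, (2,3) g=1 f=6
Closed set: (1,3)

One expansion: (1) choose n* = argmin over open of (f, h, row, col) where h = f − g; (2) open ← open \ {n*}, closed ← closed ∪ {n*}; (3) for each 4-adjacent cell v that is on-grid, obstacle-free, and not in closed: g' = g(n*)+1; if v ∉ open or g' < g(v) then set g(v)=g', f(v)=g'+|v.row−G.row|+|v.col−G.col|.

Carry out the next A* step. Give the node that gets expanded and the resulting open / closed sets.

step 1: expand (1,2) (f=6, h=5) → closed; open now [(0,2) g=2 f=8, (0,3) g=1 f=8, (1,4) g=1 f=8, (2,2) g=2 f=6, (2,3) g=1 f=6]

expanded=(1,2); open=[(0,2) g=2 f=8, (0,3) g=1 f=8, (1,4) g=1 f=8, (2,2) g=2 f=6, (2,3) g=1 f=6]; closed=[(1,2), (1,3)]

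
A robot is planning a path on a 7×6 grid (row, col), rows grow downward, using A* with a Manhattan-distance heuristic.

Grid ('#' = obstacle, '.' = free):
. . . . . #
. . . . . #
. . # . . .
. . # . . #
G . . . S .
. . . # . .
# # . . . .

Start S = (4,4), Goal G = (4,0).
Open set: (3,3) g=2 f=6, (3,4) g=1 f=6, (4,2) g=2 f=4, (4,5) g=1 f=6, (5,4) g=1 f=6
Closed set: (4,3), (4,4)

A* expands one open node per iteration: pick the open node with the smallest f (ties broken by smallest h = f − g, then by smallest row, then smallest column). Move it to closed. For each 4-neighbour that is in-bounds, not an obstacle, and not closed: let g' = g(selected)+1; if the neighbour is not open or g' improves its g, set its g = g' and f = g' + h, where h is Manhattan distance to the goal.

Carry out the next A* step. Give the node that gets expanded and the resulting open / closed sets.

step 1: expand (4,2) (f=4, h=2) → closed; open now [(3,3) g=2 f=6, (3,4) g=1 f=6, (4,1) g=3 f=4, (4,5) g=1 f=6, (5,2) g=3 f=6, (5,4) g=1 f=6]

expanded=(4,2); open=[(3,3) g=2 f=6, (3,4) g=1 f=6, (4,1) g=3 f=4, (4,5) g=1 f=6, (5,2) g=3 f=6, (5,4) g=1 f=6]; closed=[(4,2), (4,3), (4,4)]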